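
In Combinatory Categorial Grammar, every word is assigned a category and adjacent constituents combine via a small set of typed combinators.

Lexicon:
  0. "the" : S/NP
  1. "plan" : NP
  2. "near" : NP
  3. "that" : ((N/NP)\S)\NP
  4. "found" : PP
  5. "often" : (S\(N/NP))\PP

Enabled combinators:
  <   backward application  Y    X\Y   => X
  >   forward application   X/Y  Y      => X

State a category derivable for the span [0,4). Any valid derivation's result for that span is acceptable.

[0,6] S   <
  [0,4] N/NP   <
    [0,2] S   >
      [0,1] "the" : S/NP
      [1,2] "plan" : NP
    [2,4] (N/NP)\S   <
      [2,3] "near" : NP
      [3,4] "that" : ((N/NP)\S)\NP
  [4,6] S\(N/NP)   <
    [4,5] "found" : PP
    [5,6] "often" : (S\(N/NP))\PP

N/NP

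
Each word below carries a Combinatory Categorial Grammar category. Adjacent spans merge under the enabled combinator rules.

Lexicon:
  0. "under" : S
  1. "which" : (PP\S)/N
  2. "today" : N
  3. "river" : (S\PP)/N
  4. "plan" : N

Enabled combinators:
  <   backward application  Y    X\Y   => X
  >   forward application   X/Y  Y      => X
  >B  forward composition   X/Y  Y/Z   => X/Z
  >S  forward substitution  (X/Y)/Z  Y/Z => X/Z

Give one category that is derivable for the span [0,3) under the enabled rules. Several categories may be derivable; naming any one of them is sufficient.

[0,5] S   <
  [0,3] PP   <
    [0,1] "under" : S
    [1,3] PP\S   >
      [1,2] "which" : (PP\S)/N
      [2,3] "today" : N
  [3,5] S\PP   >
    [3,4] "river" : (S\PP)/N
    [4,5] "plan" : N

PP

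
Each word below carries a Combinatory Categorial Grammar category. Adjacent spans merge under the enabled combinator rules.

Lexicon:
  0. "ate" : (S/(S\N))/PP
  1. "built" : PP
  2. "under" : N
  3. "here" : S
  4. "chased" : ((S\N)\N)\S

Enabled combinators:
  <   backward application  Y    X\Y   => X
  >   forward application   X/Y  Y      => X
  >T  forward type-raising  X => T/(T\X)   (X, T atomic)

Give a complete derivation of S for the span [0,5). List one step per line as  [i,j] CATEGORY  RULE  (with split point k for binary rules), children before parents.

[0,5] S   >
  [0,2] S/(S\N)   >
    [0,1] "ate" : (S/(S\N))/PP
    [1,2] "built" : PP
  [2,5] S\N   <
    [2,3] "under" : N
    [3,5] (S\N)\N   <
      [3,4] "here" : S
      [4,5] "chased" : ((S\N)\N)\S

[0,1] (S/(S\N))/PP  lex  "ate"
[1,2] PP  lex  "built"
[0,2] S/(S\N)  >  k=1
[2,3] N  lex  "under"
[3,4] S  lex  "here"
[4,5] ((S\N)\N)\S  lex  "chased"
[3,5] (S\N)\N  <  k=4
[2,5] S\N  <  k=3
[0,5] S  >  k=2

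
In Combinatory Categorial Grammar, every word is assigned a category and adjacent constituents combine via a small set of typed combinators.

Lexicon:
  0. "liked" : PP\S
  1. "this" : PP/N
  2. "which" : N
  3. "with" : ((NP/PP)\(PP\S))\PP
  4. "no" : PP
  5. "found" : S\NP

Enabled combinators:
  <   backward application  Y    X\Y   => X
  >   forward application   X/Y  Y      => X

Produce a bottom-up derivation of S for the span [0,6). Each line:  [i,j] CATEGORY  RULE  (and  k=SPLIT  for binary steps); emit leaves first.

[0,1] PP\S  lex  "liked"
[1,2] PP/N  lex  "this"
[2,3] N  lex  "which"
[1,3] PP  >  k=2
[3,4] ((NP/PP)\(PP\S))\PP  lex  "with"
[1,4] (NP/PP)\(PP\S)  <  k=3
[0,4] NP/PP  <  k=1
[4,5] PP  lex  "no"
[0,5] NP  >  k=4
[5,6] S\NP  lex  "found"
[0,6] S  <  k=5

[0,6] S   <
  [0,5] NP   >
    [0,4] NP/PP   <
      [0,1] "liked" : PP\S
      [1,4] (NP/PP)\(PP\S)   <
        [1,3] PP   >
          [1,2] "this" : PP/N
          [2,3] "which" : N
        [3,4] "with" : ((NP/PP)\(PP\S))\PP
    [4,5] "no" : PP
  [5,6] "found" : S\NP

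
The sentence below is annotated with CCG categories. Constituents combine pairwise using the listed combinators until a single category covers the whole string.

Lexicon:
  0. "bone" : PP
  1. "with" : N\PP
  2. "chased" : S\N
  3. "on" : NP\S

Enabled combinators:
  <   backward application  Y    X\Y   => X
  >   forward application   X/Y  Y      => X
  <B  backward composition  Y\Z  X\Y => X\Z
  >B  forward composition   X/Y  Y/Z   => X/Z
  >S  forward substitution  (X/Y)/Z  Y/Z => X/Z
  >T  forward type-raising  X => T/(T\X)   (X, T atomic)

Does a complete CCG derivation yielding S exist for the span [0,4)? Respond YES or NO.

PP N\PP S\N NP\S
CKY chart[0,4] = {N/(N\NP), NP, NP/(NP\NP), PP/(PP\NP), S/(S\NP)}; S ∉ chart

NO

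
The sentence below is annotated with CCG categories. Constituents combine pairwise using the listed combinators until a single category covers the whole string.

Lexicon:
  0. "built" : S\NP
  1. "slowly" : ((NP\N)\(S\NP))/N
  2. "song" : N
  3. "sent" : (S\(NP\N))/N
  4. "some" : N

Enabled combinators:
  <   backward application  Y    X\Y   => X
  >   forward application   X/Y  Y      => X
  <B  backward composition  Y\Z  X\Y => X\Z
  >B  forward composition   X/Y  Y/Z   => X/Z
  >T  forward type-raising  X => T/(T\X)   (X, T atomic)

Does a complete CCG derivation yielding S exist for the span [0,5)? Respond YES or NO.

YES

[0,5] S   <
  [0,3] NP\N   <
    [0,1] "built" : S\NP
    [1,3] (NP\N)\(S\NP)   >
      [1,2] "slowly" : ((NP\N)\(S\NP))/N
      [2,3] "song" : N
  [3,5] S\(NP\N)   >
    [3,4] "sent" : (S\(NP\N))/N
    [4,5] "some" : N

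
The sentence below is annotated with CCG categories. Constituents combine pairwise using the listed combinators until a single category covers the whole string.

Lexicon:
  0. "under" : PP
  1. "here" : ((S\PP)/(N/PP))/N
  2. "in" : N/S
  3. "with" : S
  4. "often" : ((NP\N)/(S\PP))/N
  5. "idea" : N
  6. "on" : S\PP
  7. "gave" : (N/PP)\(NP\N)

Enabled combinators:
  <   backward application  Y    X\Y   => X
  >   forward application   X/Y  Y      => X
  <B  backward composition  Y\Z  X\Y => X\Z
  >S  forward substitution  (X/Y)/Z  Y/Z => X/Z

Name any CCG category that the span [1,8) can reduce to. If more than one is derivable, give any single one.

S\PP

[0,8] S   <
  [0,1] "under" : PP
  [1,8] S\PP   >
    [1,4] (S\PP)/(N/PP)   >
      [1,2] "here" : ((S\PP)/(N/PP))/N
      [2,4] N   >
        [2,3] "in" : N/S
        [3,4] "with" : S
    [4,8] N/PP   <
      [4,7] NP\N   >
        [4,6] (NP\N)/(S\PP)   >
          [4,5] "often" : ((NP\N)/(S\PP))/N
          [5,6] "idea" : N
        [6,7] "on" : S\PP
      [7,8] "gave" : (N/PP)\(NP\N)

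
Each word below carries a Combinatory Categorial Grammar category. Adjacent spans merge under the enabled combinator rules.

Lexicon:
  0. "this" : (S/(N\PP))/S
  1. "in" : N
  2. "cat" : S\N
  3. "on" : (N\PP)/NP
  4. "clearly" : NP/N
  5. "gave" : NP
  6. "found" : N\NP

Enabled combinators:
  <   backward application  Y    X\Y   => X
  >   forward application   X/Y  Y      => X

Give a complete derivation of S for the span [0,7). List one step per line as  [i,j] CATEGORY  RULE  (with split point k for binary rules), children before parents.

[0,7] S   >
  [0,3] S/(N\PP)   >
    [0,1] "this" : (S/(N\PP))/S
    [1,3] S   <
      [1,2] "in" : N
      [2,3] "cat" : S\N
  [3,7] N\PP   >
    [3,4] "on" : (N\PP)/NP
    [4,7] NP   >
      [4,5] "clearly" : NP/N
      [5,7] N   <
        [5,6] "gave" : NP
        [6,7] "found" : N\NP

[0,1] (S/(N\PP))/S  lex  "this"
[1,2] N  lex  "in"
[2,3] S\N  lex  "cat"
[1,3] S  <  k=2
[0,3] S/(N\PP)  >  k=1
[3,4] (N\PP)/NP  lex  "on"
[4,5] NP/N  lex  "clearly"
[5,6] NP  lex  "gave"
[6,7] N\NP  lex  "found"
[5,7] N  <  k=6
[4,7] NP  >  k=5
[3,7] N\PP  >  k=4
[0,7] S  >  k=3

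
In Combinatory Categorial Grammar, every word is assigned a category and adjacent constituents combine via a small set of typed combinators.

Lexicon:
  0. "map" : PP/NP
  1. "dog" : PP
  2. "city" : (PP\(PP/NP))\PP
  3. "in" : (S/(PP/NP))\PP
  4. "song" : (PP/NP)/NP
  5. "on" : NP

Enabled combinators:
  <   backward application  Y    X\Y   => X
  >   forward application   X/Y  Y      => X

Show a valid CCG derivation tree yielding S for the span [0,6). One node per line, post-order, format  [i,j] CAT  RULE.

[0,1] PP/NP  lex  "map"
[1,2] PP  lex  "dog"
[2,3] (PP\(PP/NP))\PP  lex  "city"
[1,3] PP\(PP/NP)  <  k=2
[0,3] PP  <  k=1
[3,4] (S/(PP/NP))\PP  lex  "in"
[0,4] S/(PP/NP)  <  k=3
[4,5] (PP/NP)/NP  lex  "song"
[5,6] NP  lex  "on"
[4,6] PP/NP  >  k=5
[0,6] S  >  k=4

[0,6] S   >
  [0,4] S/(PP/NP)   <
    [0,3] PP   <
      [0,1] "map" : PP/NP
      [1,3] PP\(PP/NP)   <
        [1,2] "dog" : PP
        [2,3] "city" : (PP\(PP/NP))\PP
    [3,4] "in" : (S/(PP/NP))\PP
  [4,6] PP/NP   >
    [4,5] "song" : (PP/NP)/NP
    [5,6] "on" : NP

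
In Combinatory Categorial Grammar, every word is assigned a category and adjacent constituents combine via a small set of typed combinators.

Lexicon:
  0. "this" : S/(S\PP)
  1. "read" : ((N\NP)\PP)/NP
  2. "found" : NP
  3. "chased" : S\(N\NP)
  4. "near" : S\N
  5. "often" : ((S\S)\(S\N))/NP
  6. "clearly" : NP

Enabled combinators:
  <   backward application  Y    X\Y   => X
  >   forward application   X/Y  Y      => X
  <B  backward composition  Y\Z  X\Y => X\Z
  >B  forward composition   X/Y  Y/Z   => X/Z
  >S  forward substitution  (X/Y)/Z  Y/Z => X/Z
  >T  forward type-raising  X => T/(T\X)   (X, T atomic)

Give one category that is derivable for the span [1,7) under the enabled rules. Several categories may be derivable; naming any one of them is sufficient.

S\PP

[0,7] S   >
  [0,1] "this" : S/(S\PP)
  [1,7] S\PP   <B
    [1,4] S\PP   <B
      [1,3] (N\NP)\PP   >
        [1,2] "read" : ((N\NP)\PP)/NP
        [2,3] "found" : NP
      [3,4] "chased" : S\(N\NP)
    [4,7] S\S   <
      [4,5] "near" : S\N
      [5,7] (S\S)\(S\N)   >
        [5,6] "often" : ((S\S)\(S\N))/NP
        [6,7] "clearly" : NP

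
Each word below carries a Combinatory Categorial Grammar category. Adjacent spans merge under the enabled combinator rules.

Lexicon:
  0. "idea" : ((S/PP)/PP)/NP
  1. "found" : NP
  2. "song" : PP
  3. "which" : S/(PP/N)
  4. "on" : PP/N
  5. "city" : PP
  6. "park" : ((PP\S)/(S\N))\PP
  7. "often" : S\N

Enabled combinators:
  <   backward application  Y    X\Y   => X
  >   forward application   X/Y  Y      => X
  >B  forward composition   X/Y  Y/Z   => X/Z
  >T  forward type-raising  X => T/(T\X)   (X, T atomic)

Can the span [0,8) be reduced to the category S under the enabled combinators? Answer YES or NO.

YES

[0,8] S   >
  [0,3] S/PP   >
    [0,2] (S/PP)/PP   >
      [0,1] "idea" : ((S/PP)/PP)/NP
      [1,2] "found" : NP
    [2,3] "song" : PP
  [3,8] PP   <
    [3,5] S   >
      [3,4] "which" : S/(PP/N)
      [4,5] "on" : PP/N
    [5,8] PP\S   >
      [5,7] (PP\S)/(S\N)   <
        [5,6] "city" : PP
        [6,7] "park" : ((PP\S)/(S\N))\PP
      [7,8] "often" : S\N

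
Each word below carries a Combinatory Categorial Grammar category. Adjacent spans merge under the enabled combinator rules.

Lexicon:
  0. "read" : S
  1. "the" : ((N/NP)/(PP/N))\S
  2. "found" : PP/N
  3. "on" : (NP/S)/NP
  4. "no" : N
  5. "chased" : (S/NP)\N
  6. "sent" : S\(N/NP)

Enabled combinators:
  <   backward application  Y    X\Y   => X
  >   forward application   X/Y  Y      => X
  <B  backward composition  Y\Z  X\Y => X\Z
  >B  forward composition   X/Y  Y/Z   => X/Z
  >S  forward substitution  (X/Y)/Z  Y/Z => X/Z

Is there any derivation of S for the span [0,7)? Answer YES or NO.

YES

[0,7] S   <
  [0,6] N/NP   >B
    [0,3] N/NP   >
      [0,2] (N/NP)/(PP/N)   <
        [0,1] "read" : S
        [1,2] "the" : ((N/NP)/(PP/N))\S
      [2,3] "found" : PP/N
    [3,6] NP/NP   >S
      [3,4] "on" : (NP/S)/NP
      [4,6] S/NP   <
        [4,5] "no" : N
        [5,6] "chased" : (S/NP)\N
  [6,7] "sent" : S\(N/NP)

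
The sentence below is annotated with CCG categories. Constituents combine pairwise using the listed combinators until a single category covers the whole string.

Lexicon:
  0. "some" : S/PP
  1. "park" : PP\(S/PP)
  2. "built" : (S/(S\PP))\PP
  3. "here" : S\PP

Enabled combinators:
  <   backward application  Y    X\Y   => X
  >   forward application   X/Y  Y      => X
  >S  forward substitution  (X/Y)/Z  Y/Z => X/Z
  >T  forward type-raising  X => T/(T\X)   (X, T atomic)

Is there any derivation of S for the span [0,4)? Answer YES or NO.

YES

[0,4] S   >
  [0,3] S/(S\PP)   <
    [0,2] PP   <
      [0,1] "some" : S/PP
      [1,2] "park" : PP\(S/PP)
    [2,3] "built" : (S/(S\PP))\PP
  [3,4] "here" : S\PP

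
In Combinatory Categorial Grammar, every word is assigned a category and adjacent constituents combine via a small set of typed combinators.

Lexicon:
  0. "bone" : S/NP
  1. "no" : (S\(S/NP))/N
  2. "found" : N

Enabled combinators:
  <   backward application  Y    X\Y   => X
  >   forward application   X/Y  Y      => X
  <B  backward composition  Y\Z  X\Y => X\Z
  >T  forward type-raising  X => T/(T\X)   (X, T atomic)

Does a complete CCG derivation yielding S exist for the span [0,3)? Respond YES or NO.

[0,3] S   <
  [0,1] "bone" : S/NP
  [1,3] S\(S/NP)   >
    [1,2] "no" : (S\(S/NP))/N
    [2,3] "found" : N

YES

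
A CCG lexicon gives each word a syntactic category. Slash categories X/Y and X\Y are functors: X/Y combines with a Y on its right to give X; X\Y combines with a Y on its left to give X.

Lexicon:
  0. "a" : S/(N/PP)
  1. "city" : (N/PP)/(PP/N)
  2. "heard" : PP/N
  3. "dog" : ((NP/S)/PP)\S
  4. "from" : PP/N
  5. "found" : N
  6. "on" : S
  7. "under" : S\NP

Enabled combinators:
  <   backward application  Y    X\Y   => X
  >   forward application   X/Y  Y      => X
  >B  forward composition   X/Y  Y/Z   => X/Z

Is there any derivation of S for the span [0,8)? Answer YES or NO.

YES

[0,8] S   <
  [0,7] NP   >
    [0,6] NP/S   >
      [0,4] (NP/S)/PP   <
        [0,3] S   >
          [0,1] "a" : S/(N/PP)
          [1,3] N/PP   >
            [1,2] "city" : (N/PP)/(PP/N)
            [2,3] "heard" : PP/N
        [3,4] "dog" : ((NP/S)/PP)\S
      [4,6] PP   >
        [4,5] "from" : PP/N
        [5,6] "found" : N
    [6,7] "on" : S
  [7,8] "under" : S\NP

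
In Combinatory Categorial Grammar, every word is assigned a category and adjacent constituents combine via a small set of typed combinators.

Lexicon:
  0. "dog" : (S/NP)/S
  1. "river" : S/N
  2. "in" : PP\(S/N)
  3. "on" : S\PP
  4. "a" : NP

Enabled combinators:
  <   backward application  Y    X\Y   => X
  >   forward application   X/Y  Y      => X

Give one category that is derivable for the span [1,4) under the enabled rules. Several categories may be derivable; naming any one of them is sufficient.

S

[0,5] S   >
  [0,4] S/NP   >
    [0,1] "dog" : (S/NP)/S
    [1,4] S   <
      [1,3] PP   <
        [1,2] "river" : S/N
        [2,3] "in" : PP\(S/N)
      [3,4] "on" : S\PP
  [4,5] "a" : NP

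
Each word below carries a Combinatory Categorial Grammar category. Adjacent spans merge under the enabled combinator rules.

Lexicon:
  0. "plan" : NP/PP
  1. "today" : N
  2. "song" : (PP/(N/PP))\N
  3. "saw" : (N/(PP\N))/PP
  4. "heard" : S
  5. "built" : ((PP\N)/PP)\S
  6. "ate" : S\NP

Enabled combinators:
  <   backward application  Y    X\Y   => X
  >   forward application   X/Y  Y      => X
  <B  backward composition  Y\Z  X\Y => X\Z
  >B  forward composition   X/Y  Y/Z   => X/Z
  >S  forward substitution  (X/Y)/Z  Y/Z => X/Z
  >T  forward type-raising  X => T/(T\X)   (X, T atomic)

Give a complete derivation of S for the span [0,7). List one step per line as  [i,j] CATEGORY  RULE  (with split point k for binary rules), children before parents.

[0,1] NP/PP  lex  "plan"
[1,2] N  lex  "today"
[2,3] (PP/(N/PP))\N  lex  "song"
[1,3] PP/(N/PP)  <  k=2
[3,4] (N/(PP\N))/PP  lex  "saw"
[4,5] S  lex  "heard"
[5,6] ((PP\N)/PP)\S  lex  "built"
[4,6] (PP\N)/PP  <  k=5
[3,6] N/PP  >S  k=4
[1,6] PP  >  k=3
[0,6] NP  >  k=1
[6,7] S\NP  lex  "ate"
[0,7] S  <  k=6

[0,7] S   <
  [0,6] NP   >
    [0,1] "plan" : NP/PP
    [1,6] PP   >
      [1,3] PP/(N/PP)   <
        [1,2] "today" : N
        [2,3] "song" : (PP/(N/PP))\N
      [3,6] N/PP   >S
        [3,4] "saw" : (N/(PP\N))/PP
        [4,6] (PP\N)/PP   <
          [4,5] "heard" : S
          [5,6] "built" : ((PP\N)/PP)\S
  [6,7] "ate" : S\NP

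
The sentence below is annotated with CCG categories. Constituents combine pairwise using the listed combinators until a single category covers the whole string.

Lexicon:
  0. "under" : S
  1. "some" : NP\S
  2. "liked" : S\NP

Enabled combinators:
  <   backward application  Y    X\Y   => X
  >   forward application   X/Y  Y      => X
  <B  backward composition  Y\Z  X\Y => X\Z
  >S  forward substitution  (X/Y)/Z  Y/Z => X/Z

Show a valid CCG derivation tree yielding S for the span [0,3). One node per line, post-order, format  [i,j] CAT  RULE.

[0,1] S  lex  "under"
[1,2] NP\S  lex  "some"
[0,2] NP  <  k=1
[2,3] S\NP  lex  "liked"
[0,3] S  <  k=2

[0,3] S   <
  [0,2] NP   <
    [0,1] "under" : S
    [1,2] "some" : NP\S
  [2,3] "liked" : S\NP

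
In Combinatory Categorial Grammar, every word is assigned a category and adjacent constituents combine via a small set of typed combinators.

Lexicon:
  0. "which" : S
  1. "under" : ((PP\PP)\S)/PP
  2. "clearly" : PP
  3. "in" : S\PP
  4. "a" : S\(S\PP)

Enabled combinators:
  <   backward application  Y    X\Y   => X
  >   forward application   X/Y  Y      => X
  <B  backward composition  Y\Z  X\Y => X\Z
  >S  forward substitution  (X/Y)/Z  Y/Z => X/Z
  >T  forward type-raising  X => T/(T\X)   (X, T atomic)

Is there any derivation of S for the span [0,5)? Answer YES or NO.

YES

[0,5] S   <
  [0,4] S\PP   <B
    [0,3] PP\PP   <
      [0,1] "which" : S
      [1,3] (PP\PP)\S   >
        [1,2] "under" : ((PP\PP)\S)/PP
        [2,3] "clearly" : PP
    [3,4] "in" : S\PP
  [4,5] "a" : S\(S\PP)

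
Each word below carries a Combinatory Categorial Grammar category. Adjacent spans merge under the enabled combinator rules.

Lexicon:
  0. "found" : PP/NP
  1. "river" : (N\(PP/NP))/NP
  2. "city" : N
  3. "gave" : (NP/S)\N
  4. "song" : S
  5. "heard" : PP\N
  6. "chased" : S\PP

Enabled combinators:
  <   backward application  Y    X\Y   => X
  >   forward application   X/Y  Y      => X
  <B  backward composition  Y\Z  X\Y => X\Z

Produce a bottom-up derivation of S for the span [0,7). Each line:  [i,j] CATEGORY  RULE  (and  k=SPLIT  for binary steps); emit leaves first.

[0,7] S   <
  [0,5] N   <
    [0,1] "found" : PP/NP
    [1,5] N\(PP/NP)   >
      [1,2] "river" : (N\(PP/NP))/NP
      [2,5] NP   >
        [2,4] NP/S   <
          [2,3] "city" : N
          [3,4] "gave" : (NP/S)\N
        [4,5] "song" : S
  [5,7] S\N   <B
    [5,6] "heard" : PP\N
    [6,7] "chased" : S\PP

[0,1] PP/NP  lex  "found"
[1,2] (N\(PP/NP))/NP  lex  "river"
[2,3] N  lex  "city"
[3,4] (NP/S)\N  lex  "gave"
[2,4] NP/S  <  k=3
[4,5] S  lex  "song"
[2,5] NP  >  k=4
[1,5] N\(PP/NP)  >  k=2
[0,5] N  <  k=1
[5,6] PP\N  lex  "heard"
[6,7] S\PP  lex  "chased"
[5,7] S\N  <B  k=6
[0,7] S  <  k=5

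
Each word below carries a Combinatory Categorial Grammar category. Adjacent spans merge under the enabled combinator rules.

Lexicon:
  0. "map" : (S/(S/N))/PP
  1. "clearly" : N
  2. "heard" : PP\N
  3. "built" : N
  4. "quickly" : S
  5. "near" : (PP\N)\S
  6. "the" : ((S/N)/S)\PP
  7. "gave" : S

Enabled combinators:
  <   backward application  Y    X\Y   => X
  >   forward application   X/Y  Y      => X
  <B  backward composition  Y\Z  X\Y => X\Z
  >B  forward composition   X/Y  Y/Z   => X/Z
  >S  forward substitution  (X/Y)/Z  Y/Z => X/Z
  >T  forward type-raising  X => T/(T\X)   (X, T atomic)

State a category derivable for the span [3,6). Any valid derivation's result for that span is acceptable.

PP

[0,8] S   >
  [0,3] S/(S/N)   >
    [0,1] "map" : (S/(S/N))/PP
    [1,3] PP   <
      [1,2] "clearly" : N
      [2,3] "heard" : PP\N
  [3,8] S/N   >
    [3,7] (S/N)/S   <
      [3,6] PP   <
        [3,4] "built" : N
        [4,6] PP\N   <
          [4,5] "quickly" : S
          [5,6] "near" : (PP\N)\S
      [6,7] "the" : ((S/N)/S)\PP
    [7,8] "gave" : S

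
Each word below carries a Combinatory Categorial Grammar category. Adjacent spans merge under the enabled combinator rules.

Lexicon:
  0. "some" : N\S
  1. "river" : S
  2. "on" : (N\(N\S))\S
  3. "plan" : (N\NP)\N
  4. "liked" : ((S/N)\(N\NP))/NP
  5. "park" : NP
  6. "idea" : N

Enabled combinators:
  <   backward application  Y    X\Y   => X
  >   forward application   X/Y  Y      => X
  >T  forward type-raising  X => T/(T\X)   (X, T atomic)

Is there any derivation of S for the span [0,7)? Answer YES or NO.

[0,7] S   >
  [0,6] S/N   <
    [0,4] N\NP   <
      [0,3] N   <
        [0,1] "some" : N\S
        [1,3] N\(N\S)   <
          [1,2] "river" : S
          [2,3] "on" : (N\(N\S))\S
      [3,4] "plan" : (N\NP)\N
    [4,6] (S/N)\(N\NP)   >
      [4,5] "liked" : ((S/N)\(N\NP))/NP
      [5,6] "park" : NP
  [6,7] "idea" : N

YES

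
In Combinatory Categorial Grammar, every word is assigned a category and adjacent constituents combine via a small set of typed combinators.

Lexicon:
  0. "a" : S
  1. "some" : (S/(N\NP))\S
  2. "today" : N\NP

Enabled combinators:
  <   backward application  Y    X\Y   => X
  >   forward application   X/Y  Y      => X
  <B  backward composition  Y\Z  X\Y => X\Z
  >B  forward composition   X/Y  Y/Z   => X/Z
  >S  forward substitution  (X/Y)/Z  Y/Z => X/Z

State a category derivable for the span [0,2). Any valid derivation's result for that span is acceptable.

[0,3] S   >
  [0,2] S/(N\NP)   <
    [0,1] "a" : S
    [1,2] "some" : (S/(N\NP))\S
  [2,3] "today" : N\NP

S/(N\NP)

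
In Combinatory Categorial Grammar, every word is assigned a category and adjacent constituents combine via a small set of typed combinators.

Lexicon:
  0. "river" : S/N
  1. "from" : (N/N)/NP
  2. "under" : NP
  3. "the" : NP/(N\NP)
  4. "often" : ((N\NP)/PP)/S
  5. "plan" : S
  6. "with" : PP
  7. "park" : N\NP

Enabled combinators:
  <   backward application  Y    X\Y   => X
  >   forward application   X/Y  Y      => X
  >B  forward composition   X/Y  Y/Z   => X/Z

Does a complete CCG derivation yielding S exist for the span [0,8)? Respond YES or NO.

YES

[0,8] S   >
  [0,3] S/N   >B
    [0,1] "river" : S/N
    [1,3] N/N   >
      [1,2] "from" : (N/N)/NP
      [2,3] "under" : NP
  [3,8] N   <
    [3,7] NP   >
      [3,6] NP/PP   >B
        [3,4] "the" : NP/(N\NP)
        [4,6] (N\NP)/PP   >
          [4,5] "often" : ((N\NP)/PP)/S
          [5,6] "plan" : S
      [6,7] "with" : PP
    [7,8] "park" : N\NP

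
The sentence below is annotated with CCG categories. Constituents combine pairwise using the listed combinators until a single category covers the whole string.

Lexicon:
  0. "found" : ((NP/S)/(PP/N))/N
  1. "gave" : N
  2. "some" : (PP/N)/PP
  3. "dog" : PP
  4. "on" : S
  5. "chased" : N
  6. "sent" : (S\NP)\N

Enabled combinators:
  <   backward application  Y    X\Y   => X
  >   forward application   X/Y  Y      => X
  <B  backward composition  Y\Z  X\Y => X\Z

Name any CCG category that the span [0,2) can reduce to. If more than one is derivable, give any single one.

(NP/S)/(PP/N)

[0,7] S   <
  [0,5] NP   >
    [0,4] NP/S   >
      [0,2] (NP/S)/(PP/N)   >
        [0,1] "found" : ((NP/S)/(PP/N))/N
        [1,2] "gave" : N
      [2,4] PP/N   >
        [2,3] "some" : (PP/N)/PP
        [3,4] "dog" : PP
    [4,5] "on" : S
  [5,7] S\NP   <
    [5,6] "chased" : N
    [6,7] "sent" : (S\NP)\N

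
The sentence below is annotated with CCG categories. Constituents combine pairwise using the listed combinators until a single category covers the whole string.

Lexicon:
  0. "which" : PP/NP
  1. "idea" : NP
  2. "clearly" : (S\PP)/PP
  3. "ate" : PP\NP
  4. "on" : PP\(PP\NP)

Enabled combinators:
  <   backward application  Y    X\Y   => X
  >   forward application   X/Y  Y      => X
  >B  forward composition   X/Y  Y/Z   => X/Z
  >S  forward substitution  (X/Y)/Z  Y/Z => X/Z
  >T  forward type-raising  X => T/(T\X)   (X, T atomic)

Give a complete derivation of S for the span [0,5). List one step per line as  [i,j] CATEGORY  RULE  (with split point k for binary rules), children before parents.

[0,5] S   <
  [0,2] PP   >
    [0,1] "which" : PP/NP
    [1,2] "idea" : NP
  [2,5] S\PP   >
    [2,3] "clearly" : (S\PP)/PP
    [3,5] PP   <
      [3,4] "ate" : PP\NP
      [4,5] "on" : PP\(PP\NP)

[0,1] PP/NP  lex  "which"
[1,2] NP  lex  "idea"
[0,2] PP  >  k=1
[2,3] (S\PP)/PP  lex  "clearly"
[3,4] PP\NP  lex  "ate"
[4,5] PP\(PP\NP)  lex  "on"
[3,5] PP  <  k=4
[2,5] S\PP  >  k=3
[0,5] S  <  k=2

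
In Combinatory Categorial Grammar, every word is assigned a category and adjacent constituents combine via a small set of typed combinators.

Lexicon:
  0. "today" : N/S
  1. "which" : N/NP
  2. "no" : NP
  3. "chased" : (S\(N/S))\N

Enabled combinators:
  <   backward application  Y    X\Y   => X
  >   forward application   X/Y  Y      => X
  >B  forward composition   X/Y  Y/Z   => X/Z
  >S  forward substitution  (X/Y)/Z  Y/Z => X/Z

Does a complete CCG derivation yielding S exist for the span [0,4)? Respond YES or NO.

YES

[0,4] S   <
  [0,1] "today" : N/S
  [1,4] S\(N/S)   <
    [1,3] N   >
      [1,2] "which" : N/NP
      [2,3] "no" : NP
    [3,4] "chased" : (S\(N/S))\N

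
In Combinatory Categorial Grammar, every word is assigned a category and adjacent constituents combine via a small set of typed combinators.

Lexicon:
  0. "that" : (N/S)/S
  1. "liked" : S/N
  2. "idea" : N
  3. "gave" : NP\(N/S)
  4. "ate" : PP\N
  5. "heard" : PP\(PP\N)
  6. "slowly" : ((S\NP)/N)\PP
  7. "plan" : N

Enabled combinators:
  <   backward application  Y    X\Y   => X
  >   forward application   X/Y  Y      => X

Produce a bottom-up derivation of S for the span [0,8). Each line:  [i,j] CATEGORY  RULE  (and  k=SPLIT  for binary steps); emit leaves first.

[0,8] S   <
  [0,4] NP   <
    [0,3] N/S   >
      [0,1] "that" : (N/S)/S
      [1,3] S   >
        [1,2] "liked" : S/N
        [2,3] "idea" : N
    [3,4] "gave" : NP\(N/S)
  [4,8] S\NP   >
    [4,7] (S\NP)/N   <
      [4,6] PP   <
        [4,5] "ate" : PP\N
        [5,6] "heard" : PP\(PP\N)
      [6,7] "slowly" : ((S\NP)/N)\PP
    [7,8] "plan" : N

[0,1] (N/S)/S  lex  "that"
[1,2] S/N  lex  "liked"
[2,3] N  lex  "idea"
[1,3] S  >  k=2
[0,3] N/S  >  k=1
[3,4] NP\(N/S)  lex  "gave"
[0,4] NP  <  k=3
[4,5] PP\N  lex  "ate"
[5,6] PP\(PP\N)  lex  "heard"
[4,6] PP  <  k=5
[6,7] ((S\NP)/N)\PP  lex  "slowly"
[4,7] (S\NP)/N  <  k=6
[7,8] N  lex  "plan"
[4,8] S\NP  >  k=7
[0,8] S  <  k=4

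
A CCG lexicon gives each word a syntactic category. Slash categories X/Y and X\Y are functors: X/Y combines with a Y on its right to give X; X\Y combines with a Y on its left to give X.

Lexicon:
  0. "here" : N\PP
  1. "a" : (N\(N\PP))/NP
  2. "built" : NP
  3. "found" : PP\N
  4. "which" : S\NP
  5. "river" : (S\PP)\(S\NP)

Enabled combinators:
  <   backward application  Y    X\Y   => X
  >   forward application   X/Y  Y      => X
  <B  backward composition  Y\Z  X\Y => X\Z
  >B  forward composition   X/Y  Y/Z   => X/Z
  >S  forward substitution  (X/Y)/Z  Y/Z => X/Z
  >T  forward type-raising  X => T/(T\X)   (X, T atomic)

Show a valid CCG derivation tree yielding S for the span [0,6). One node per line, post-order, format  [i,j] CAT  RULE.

[0,1] N\PP  lex  "here"
[1,2] (N\(N\PP))/NP  lex  "a"
[2,3] NP  lex  "built"
[1,3] N\(N\PP)  >  k=2
[0,3] N  <  k=1
[3,4] PP\N  lex  "found"
[4,5] S\NP  lex  "which"
[5,6] (S\PP)\(S\NP)  lex  "river"
[4,6] S\PP  <  k=5
[3,6] S\N  <B  k=4
[0,6] S  <  k=3

[0,6] S   <
  [0,3] N   <
    [0,1] "here" : N\PP
    [1,3] N\(N\PP)   >
      [1,2] "a" : (N\(N\PP))/NP
      [2,3] "built" : NP
  [3,6] S\N   <B
    [3,4] "found" : PP\N
    [4,6] S\PP   <
      [4,5] "which" : S\NP
      [5,6] "river" : (S\PP)\(S\NP)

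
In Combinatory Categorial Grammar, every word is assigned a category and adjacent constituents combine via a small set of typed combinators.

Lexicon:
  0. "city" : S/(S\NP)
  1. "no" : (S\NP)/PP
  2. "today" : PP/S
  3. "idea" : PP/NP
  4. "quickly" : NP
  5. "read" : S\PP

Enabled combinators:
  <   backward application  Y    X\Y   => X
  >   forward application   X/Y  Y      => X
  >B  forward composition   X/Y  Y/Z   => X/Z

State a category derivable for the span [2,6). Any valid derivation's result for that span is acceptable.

PP

[0,6] S   >
  [0,2] S/PP   >B
    [0,1] "city" : S/(S\NP)
    [1,2] "no" : (S\NP)/PP
  [2,6] PP   >
    [2,3] "today" : PP/S
    [3,6] S   <
      [3,5] PP   >
        [3,4] "idea" : PP/NP
        [4,5] "quickly" : NP
      [5,6] "read" : S\PP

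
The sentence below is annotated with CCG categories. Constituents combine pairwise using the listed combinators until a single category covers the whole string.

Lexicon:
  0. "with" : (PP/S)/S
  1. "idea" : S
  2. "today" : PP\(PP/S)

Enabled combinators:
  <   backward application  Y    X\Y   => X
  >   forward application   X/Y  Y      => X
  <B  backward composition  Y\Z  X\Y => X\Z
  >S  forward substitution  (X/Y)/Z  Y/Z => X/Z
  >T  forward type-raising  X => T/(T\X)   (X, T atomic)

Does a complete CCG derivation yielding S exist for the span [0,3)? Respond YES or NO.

NO

(PP/S)/S S PP\(PP/S)
CKY chart[0,3] = {N/(N\PP), NP/(NP\PP), PP, PP/(PP\PP), S/(S\PP)}; S ∉ chart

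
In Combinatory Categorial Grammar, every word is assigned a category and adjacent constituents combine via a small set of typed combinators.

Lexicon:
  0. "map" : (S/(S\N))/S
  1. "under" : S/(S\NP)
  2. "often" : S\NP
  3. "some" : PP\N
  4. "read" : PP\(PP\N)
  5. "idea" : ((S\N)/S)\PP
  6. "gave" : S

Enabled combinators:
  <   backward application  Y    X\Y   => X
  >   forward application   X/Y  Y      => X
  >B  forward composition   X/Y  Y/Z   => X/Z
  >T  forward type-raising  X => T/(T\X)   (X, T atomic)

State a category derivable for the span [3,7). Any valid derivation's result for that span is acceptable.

S\N

[0,7] S   >
  [0,3] S/(S\N)   >
    [0,1] "map" : (S/(S\N))/S
    [1,3] S   >
      [1,2] "under" : S/(S\NP)
      [2,3] "often" : S\NP
  [3,7] S\N   >
    [3,6] (S\N)/S   <
      [3,5] PP   <
        [3,4] "some" : PP\N
        [4,5] "read" : PP\(PP\N)
      [5,6] "idea" : ((S\N)/S)\PP
    [6,7] "gave" : S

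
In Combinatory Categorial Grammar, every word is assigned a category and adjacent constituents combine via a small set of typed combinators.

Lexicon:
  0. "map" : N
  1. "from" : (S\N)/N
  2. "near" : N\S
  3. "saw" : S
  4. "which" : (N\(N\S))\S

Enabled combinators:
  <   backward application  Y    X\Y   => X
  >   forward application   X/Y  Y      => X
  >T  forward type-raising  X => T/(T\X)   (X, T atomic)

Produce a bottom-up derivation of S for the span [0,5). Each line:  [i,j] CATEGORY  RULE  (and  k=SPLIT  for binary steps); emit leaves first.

[0,1] N  lex  "map"
[0,1] S/(S\N)  >T
[1,2] (S\N)/N  lex  "from"
[2,3] N\S  lex  "near"
[3,4] S  lex  "saw"
[4,5] (N\(N\S))\S  lex  "which"
[3,5] N\(N\S)  <  k=4
[2,5] N  <  k=3
[1,5] S\N  >  k=2
[0,5] S  >  k=1

[0,5] S   >
  [0,1] S/(S\N)   >T
    [0,1] "map" : N
  [1,5] S\N   >
    [1,2] "from" : (S\N)/N
    [2,5] N   <
      [2,3] "near" : N\S
      [3,5] N\(N\S)   <
        [3,4] "saw" : S
        [4,5] "which" : (N\(N\S))\S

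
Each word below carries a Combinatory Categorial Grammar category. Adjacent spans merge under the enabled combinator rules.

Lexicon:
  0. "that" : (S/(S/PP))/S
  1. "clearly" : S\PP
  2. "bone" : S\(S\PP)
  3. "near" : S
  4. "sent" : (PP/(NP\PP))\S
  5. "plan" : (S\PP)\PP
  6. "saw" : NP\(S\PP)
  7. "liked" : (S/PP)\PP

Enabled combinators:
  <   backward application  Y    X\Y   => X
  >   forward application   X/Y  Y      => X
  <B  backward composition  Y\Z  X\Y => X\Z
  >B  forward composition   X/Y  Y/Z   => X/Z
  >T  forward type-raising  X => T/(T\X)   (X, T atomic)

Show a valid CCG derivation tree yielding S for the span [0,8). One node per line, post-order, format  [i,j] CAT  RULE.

[0,1] (S/(S/PP))/S  lex  "that"
[1,2] S\PP  lex  "clearly"
[2,3] S\(S\PP)  lex  "bone"
[1,3] S  <  k=2
[0,3] S/(S/PP)  >  k=1
[3,4] S  lex  "near"
[4,5] (PP/(NP\PP))\S  lex  "sent"
[3,5] PP/(NP\PP)  <  k=4
[5,6] (S\PP)\PP  lex  "plan"
[6,7] NP\(S\PP)  lex  "saw"
[5,7] NP\PP  <B  k=6
[3,7] PP  >  k=5
[7,8] (S/PP)\PP  lex  "liked"
[3,8] S/PP  <  k=7
[0,8] S  >  k=3

[0,8] S   >
  [0,3] S/(S/PP)   >
    [0,1] "that" : (S/(S/PP))/S
    [1,3] S   <
      [1,2] "clearly" : S\PP
      [2,3] "bone" : S\(S\PP)
  [3,8] S/PP   <
    [3,7] PP   >
      [3,5] PP/(NP\PP)   <
        [3,4] "near" : S
        [4,5] "sent" : (PP/(NP\PP))\S
      [5,7] NP\PP   <B
        [5,6] "plan" : (S\PP)\PP
        [6,7] "saw" : NP\(S\PP)
    [7,8] "liked" : (S/PP)\PP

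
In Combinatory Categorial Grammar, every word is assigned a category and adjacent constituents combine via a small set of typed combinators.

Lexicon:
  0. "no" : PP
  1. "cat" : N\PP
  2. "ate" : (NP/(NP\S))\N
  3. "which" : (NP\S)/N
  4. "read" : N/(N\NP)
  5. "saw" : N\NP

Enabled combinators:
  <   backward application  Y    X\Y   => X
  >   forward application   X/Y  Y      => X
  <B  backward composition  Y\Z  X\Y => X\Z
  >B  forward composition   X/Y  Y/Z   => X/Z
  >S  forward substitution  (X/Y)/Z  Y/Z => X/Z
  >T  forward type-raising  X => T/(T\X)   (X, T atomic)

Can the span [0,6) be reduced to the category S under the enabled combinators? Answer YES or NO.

PP N\PP (NP/(NP\S))\N (NP\S)/N N/(N\NP) N\NP
CKY chart[0,6] = {N/(N\NP), NP, NP/(NP\NP), NP/(N\N), PP/(PP\NP), S/(S\NP)}; S ∉ chart

NO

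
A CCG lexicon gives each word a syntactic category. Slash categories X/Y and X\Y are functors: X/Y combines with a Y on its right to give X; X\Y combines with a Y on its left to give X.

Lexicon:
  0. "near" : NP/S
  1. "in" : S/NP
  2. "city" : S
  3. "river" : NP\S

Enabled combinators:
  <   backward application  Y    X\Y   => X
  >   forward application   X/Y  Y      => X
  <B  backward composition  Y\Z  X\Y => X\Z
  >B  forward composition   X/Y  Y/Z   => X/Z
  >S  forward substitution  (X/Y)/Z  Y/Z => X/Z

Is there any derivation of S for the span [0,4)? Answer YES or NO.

NP/S S/NP S NP\S
CKY chart[0,4] = {NP}; S ∉ chart

NO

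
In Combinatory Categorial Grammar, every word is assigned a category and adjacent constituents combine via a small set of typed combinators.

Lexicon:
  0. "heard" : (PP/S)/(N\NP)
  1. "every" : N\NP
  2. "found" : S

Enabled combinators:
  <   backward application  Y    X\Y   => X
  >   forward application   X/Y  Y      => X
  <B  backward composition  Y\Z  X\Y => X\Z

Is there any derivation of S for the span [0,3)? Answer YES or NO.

NO

(PP/S)/(N\NP) N\NP S
CKY chart[0,3] = {PP}; S ∉ chart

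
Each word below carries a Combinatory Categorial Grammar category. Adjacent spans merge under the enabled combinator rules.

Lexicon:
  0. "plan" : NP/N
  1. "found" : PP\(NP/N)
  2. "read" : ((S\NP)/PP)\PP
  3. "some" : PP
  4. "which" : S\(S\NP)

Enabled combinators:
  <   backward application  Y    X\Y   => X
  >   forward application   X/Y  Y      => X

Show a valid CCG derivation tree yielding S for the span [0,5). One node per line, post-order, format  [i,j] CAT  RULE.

[0,5] S   <
  [0,4] S\NP   >
    [0,3] (S\NP)/PP   <
      [0,2] PP   <
        [0,1] "plan" : NP/N
        [1,2] "found" : PP\(NP/N)
      [2,3] "read" : ((S\NP)/PP)\PP
    [3,4] "some" : PP
  [4,5] "which" : S\(S\NP)

[0,1] NP/N  lex  "plan"
[1,2] PP\(NP/N)  lex  "found"
[0,2] PP  <  k=1
[2,3] ((S\NP)/PP)\PP  lex  "read"
[0,3] (S\NP)/PP  <  k=2
[3,4] PP  lex  "some"
[0,4] S\NP  >  k=3
[4,5] S\(S\NP)  lex  "which"
[0,5] S  <  k=4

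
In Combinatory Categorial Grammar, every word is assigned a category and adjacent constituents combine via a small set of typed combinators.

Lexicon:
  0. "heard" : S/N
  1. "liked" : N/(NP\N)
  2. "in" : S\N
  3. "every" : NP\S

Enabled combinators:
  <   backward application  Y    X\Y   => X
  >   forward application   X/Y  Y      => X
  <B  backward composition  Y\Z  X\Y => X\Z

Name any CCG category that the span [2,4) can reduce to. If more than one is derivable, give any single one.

[0,4] S   >
  [0,1] "heard" : S/N
  [1,4] N   >
    [1,2] "liked" : N/(NP\N)
    [2,4] NP\N   <B
      [2,3] "in" : S\N
      [3,4] "every" : NP\S

NP\N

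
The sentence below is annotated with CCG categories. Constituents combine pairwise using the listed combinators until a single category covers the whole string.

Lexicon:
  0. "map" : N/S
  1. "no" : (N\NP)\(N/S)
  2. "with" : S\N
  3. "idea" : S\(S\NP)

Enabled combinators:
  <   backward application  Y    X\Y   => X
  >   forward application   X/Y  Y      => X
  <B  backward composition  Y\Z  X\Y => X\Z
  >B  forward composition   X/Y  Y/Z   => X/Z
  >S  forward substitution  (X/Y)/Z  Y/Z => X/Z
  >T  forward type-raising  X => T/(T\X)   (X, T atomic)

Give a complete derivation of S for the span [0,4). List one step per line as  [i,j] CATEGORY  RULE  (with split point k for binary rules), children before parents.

[0,1] N/S  lex  "map"
[1,2] (N\NP)\(N/S)  lex  "no"
[0,2] N\NP  <  k=1
[2,3] S\N  lex  "with"
[0,3] S\NP  <B  k=2
[3,4] S\(S\NP)  lex  "idea"
[0,4] S  <  k=3

[0,4] S   <
  [0,3] S\NP   <B
    [0,2] N\NP   <
      [0,1] "map" : N/S
      [1,2] "no" : (N\NP)\(N/S)
    [2,3] "with" : S\N
  [3,4] "idea" : S\(S\NP)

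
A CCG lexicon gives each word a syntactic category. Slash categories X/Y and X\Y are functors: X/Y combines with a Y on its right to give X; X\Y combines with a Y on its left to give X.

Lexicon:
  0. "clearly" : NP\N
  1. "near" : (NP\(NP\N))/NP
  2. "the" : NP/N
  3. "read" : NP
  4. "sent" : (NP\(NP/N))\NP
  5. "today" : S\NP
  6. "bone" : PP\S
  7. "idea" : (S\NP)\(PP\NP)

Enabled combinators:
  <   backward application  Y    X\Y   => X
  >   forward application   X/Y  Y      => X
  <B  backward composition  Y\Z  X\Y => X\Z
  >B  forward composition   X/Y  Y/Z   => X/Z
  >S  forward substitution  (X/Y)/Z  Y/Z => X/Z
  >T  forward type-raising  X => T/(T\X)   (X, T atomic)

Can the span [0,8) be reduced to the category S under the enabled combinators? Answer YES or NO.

YES

[0,8] S   <
  [0,5] NP   <
    [0,1] "clearly" : NP\N
    [1,5] NP\(NP\N)   >
      [1,2] "near" : (NP\(NP\N))/NP
      [2,5] NP   <
        [2,3] "the" : NP/N
        [3,5] NP\(NP/N)   <
          [3,4] "read" : NP
          [4,5] "sent" : (NP\(NP/N))\NP
  [5,8] S\NP   <
    [5,7] PP\NP   <B
      [5,6] "today" : S\NP
      [6,7] "bone" : PP\S
    [7,8] "idea" : (S\NP)\(PP\NP)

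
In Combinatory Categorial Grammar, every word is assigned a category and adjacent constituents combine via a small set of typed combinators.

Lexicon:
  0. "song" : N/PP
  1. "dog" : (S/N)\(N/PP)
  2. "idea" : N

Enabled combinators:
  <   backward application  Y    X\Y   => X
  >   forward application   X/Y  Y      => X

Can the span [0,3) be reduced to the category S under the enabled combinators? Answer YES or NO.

YES

[0,3] S   >
  [0,2] S/N   <
    [0,1] "song" : N/PP
    [1,2] "dog" : (S/N)\(N/PP)
  [2,3] "idea" : N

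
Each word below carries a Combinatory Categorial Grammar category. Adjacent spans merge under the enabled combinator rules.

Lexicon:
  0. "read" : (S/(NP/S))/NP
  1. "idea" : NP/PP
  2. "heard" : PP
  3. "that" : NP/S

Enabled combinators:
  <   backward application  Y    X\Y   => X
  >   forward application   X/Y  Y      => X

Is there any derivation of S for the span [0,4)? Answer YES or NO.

[0,4] S   >
  [0,3] S/(NP/S)   >
    [0,1] "read" : (S/(NP/S))/NP
    [1,3] NP   >
      [1,2] "idea" : NP/PP
      [2,3] "heard" : PP
  [3,4] "that" : NP/S

YES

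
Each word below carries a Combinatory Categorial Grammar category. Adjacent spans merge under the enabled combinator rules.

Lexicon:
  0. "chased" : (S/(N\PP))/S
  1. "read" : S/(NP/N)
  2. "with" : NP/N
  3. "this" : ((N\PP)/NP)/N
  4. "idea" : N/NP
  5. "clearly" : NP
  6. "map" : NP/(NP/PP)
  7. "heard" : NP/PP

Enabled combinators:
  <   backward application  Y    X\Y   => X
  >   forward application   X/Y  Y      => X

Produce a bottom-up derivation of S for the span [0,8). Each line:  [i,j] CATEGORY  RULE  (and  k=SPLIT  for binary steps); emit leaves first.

[0,1] (S/(N\PP))/S  lex  "chased"
[1,2] S/(NP/N)  lex  "read"
[2,3] NP/N  lex  "with"
[1,3] S  >  k=2
[0,3] S/(N\PP)  >  k=1
[3,4] ((N\PP)/NP)/N  lex  "this"
[4,5] N/NP  lex  "idea"
[5,6] NP  lex  "clearly"
[4,6] N  >  k=5
[3,6] (N\PP)/NP  >  k=4
[6,7] NP/(NP/PP)  lex  "map"
[7,8] NP/PP  lex  "heard"
[6,8] NP  >  k=7
[3,8] N\PP  >  k=6
[0,8] S  >  k=3

[0,8] S   >
  [0,3] S/(N\PP)   >
    [0,1] "chased" : (S/(N\PP))/S
    [1,3] S   >
      [1,2] "read" : S/(NP/N)
      [2,3] "with" : NP/N
  [3,8] N\PP   >
    [3,6] (N\PP)/NP   >
      [3,4] "this" : ((N\PP)/NP)/N
      [4,6] N   >
        [4,5] "idea" : N/NP
        [5,6] "clearly" : NP
    [6,8] NP   >
      [6,7] "map" : NP/(NP/PP)
      [7,8] "heard" : NP/PP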